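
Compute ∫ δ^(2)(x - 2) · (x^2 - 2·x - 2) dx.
2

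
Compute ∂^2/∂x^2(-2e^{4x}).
- 32 e^{4 x}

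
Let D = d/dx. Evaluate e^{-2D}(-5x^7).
- 5 x^{7} + 70 x^{6} - 420 x^{5} + 1400 x^{4} - 2800 x^{3} + 3360 x^{2} - 2240 x + 640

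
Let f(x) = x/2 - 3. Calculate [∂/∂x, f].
\frac{1}{2}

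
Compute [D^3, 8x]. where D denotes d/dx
24D^{2}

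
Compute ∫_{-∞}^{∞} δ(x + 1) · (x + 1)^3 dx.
0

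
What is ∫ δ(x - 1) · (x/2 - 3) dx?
- \frac{5}{2}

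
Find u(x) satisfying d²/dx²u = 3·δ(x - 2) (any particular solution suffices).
\frac{3|x - 2|}{2}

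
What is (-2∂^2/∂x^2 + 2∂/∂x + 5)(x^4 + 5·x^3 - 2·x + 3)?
5 x^{4} + 33 x^{3} + 6 x^{2} - 70 x + 11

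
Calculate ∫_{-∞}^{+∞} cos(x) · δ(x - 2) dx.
\cos{\left(2 \right)}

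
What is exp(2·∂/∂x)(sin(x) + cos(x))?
\sqrt{2} \sin{\left(x + \frac{\pi}{4} + 2 \right)}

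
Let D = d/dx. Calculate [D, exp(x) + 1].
e^{x}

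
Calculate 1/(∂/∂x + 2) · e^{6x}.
\frac{e^{6 x}}{8}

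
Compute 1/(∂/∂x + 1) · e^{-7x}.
- \frac{e^{- 7 x}}{6}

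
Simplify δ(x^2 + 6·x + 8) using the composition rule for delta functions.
\frac{\delta(x + 4) + \delta(x + 2)}{2}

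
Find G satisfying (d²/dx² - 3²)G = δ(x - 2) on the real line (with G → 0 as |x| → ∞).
-\frac{e^{-3|x - 2|}}{6}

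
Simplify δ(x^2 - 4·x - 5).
\frac{\delta(x + 1) + \delta(x - 5)}{6}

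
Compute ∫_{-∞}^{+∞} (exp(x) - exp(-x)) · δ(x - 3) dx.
2 \sinh{\left(3 \right)}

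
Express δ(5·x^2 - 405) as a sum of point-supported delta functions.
\frac{\delta(x - 9) + \delta(x + 9)}{90}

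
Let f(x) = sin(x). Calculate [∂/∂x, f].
\cos{\left(x \right)}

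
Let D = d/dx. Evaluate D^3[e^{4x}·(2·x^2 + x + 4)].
\left(128 x^{2} + 256 x + 352\right) e^{4 x}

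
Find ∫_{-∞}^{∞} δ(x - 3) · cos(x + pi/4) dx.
\cos{\left(\frac{\pi}{4} + 3 \right)}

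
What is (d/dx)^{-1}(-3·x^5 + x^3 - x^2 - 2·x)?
- \frac{x^{6}}{2} + \frac{x^{4}}{4} - \frac{x^{3}}{3} - x^{2}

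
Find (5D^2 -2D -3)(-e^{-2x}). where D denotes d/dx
- 21 e^{- 2 x}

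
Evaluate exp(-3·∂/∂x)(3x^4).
3 x^{4} - 36 x^{3} + 162 x^{2} - 324 x + 243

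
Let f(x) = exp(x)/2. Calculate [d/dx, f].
\frac{e^{x}}{2}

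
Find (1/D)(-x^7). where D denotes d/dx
- \frac{x^{8}}{8}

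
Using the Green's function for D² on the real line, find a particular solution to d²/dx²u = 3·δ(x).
\frac{3|x|}{2}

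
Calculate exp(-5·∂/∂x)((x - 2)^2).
x^{2} - 14 x + 49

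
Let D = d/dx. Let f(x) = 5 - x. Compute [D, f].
-1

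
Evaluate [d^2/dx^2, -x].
-2\frac{d}{dx}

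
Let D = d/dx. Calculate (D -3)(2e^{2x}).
- 2 e^{2 x}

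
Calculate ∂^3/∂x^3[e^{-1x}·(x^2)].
\left(- x^{2} + 6 x - 6\right) e^{- x}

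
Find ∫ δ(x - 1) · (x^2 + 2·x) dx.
3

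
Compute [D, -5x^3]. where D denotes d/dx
- 15 x^{2}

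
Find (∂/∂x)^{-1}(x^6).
\frac{x^{7}}{7}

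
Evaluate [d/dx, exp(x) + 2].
e^{x}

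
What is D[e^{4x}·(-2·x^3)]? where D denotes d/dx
x^{2} \left(- 8 x - 6\right) e^{4 x}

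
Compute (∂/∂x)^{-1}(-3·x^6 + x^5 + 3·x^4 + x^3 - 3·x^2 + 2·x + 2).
- \frac{3 x^{7}}{7} + \frac{x^{6}}{6} + \frac{3 x^{5}}{5} + \frac{x^{4}}{4} - x^{3} + x^{2} + 2 x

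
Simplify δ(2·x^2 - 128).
\frac{\delta(x - 8) + \delta(x + 8)}{32}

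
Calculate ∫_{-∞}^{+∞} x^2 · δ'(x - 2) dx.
-4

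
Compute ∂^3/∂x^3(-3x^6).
- 360 x^{3}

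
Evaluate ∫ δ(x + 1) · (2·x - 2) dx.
-4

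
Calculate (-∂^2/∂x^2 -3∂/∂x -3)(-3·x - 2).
9 x + 15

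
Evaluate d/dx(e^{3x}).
3 e^{3 x}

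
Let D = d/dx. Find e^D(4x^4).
4 x^{4} + 16 x^{3} + 24 x^{2} + 16 x + 4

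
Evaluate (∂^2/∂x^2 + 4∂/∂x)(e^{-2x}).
- 4 e^{- 2 x}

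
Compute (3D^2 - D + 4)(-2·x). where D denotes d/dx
2 - 8 x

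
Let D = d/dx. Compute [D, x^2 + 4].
2 x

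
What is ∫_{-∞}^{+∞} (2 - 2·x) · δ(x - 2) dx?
-2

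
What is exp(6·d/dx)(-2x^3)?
- 2 x^{3} - 36 x^{2} - 216 x - 432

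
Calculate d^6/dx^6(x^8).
20160 x^{2}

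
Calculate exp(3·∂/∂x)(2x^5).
2 x^{5} + 30 x^{4} + 180 x^{3} + 540 x^{2} + 810 x + 486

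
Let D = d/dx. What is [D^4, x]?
4D^{3}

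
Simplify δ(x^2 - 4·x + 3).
\frac{\delta(x - 3) + \delta(x - 1)}{2}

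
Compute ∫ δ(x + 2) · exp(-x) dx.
e^{2}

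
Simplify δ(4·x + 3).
\frac{\delta(x + 3/4)}{4}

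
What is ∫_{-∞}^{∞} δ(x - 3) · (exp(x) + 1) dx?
1 + e^{3}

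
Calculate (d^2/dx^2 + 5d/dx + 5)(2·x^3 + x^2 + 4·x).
10 x^{3} + 35 x^{2} + 42 x + 22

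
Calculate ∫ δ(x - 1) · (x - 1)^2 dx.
0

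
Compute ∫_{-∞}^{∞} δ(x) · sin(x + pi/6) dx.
\frac{1}{2}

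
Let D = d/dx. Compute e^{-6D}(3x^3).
3 x^{3} - 54 x^{2} + 324 x - 648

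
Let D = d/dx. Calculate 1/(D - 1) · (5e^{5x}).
\frac{5 e^{5 x}}{4}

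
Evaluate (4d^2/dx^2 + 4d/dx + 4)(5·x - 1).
20 x + 16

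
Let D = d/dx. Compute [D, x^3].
3 x^{2}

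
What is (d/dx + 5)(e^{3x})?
8 e^{3 x}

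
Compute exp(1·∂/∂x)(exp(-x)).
e^{- x - 1}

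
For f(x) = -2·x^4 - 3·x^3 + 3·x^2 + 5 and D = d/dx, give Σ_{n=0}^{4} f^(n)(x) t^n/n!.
- 2 t^{4} - t^{3} \left(8 x + 3\right) - t^{2} \left(12 x^{2} + 9 x - 3\right) - t x \left(8 x^{2} + 9 x - 6\right) - 2 x^{4} - 3 x^{3} + 3 x^{2} + 5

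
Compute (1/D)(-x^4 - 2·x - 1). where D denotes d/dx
- \frac{x^{5}}{5} - x^{2} - x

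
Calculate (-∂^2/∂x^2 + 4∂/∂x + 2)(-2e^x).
- 10 e^{x}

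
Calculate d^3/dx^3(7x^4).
168 x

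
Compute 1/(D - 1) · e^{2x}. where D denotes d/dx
e^{2 x}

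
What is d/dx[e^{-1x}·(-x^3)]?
x^{2} \left(x - 3\right) e^{- x}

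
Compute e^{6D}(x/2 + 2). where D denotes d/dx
\frac{x}{2} + 5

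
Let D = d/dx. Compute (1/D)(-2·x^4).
- \frac{2 x^{5}}{5}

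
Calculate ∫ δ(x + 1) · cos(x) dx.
\cos{\left(1 \right)}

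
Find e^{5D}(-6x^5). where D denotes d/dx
- 6 x^{5} - 150 x^{4} - 1500 x^{3} - 7500 x^{2} - 18750 x - 18750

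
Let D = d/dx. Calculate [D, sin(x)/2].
\frac{\cos{\left(x \right)}}{2}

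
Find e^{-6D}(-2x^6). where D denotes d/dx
- 2 x^{6} + 72 x^{5} - 1080 x^{4} + 8640 x^{3} - 38880 x^{2} + 93312 x - 93312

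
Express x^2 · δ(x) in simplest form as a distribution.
0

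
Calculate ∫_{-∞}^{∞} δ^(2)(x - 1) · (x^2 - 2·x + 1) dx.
2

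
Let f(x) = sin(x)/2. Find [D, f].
\frac{\cos{\left(x \right)}}{2}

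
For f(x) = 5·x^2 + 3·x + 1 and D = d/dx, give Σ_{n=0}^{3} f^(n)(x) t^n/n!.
5 t^{2} + t \left(10 x + 3\right) + 5 x^{2} + 3 x + 1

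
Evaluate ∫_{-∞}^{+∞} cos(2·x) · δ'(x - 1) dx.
2 \sin{\left(2 \right)}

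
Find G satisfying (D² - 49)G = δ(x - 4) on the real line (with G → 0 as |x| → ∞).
-\frac{e^{-7|x - 4|}}{14}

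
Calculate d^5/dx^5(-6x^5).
-720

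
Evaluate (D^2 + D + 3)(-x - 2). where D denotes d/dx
- 3 x - 7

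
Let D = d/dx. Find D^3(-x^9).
- 504 x^{6}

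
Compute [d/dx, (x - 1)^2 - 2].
2 x - 2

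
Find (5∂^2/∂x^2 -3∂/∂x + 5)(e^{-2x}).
31 e^{- 2 x}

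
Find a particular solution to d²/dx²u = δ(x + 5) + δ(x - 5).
\frac{|x + 5|}{2} + \frac{|x - 5|}{2}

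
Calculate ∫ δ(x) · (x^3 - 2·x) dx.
0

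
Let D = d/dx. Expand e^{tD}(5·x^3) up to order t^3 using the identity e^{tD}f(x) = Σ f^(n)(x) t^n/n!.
5 t^{3} + 15 t^{2} x + 15 t x^{2} + 5 x^{3}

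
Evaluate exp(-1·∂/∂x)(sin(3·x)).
\sin{\left(3 x - 3 \right)}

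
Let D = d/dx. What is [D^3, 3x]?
9D^{2}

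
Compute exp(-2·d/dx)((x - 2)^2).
x^{2} - 8 x + 16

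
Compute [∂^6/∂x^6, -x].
-6\frac{d^{5}}{dx^{5}}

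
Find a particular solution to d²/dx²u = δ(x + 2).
\frac{|x + 2|}{2}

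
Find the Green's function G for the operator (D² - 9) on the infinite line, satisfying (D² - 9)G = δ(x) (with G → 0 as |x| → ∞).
-\frac{e^{-3|x|}}{6}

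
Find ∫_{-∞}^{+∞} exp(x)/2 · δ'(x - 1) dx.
- \frac{e}{2}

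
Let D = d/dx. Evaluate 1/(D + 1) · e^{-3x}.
- \frac{e^{- 3 x}}{2}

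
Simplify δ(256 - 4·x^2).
\frac{\delta(x - 8) + \delta(x + 8)}{64}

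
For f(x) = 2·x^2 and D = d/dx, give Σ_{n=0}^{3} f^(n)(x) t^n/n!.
2 t^{2} + 4 t x + 2 x^{2}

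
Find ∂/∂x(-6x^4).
- 24 x^{3}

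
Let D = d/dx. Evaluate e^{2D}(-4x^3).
- 4 x^{3} - 24 x^{2} - 48 x - 32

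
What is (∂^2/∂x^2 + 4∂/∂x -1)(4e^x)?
16 e^{x}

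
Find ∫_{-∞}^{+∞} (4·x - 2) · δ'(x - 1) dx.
-4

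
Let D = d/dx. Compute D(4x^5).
20 x^{4}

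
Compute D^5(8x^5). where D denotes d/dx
960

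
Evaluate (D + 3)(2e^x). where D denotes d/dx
8 e^{x}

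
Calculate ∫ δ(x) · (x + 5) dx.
5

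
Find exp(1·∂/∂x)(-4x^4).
- 4 x^{4} - 16 x^{3} - 24 x^{2} - 16 x - 4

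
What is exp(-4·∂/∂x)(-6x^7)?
- 6 x^{7} + 168 x^{6} - 2016 x^{5} + 13440 x^{4} - 53760 x^{3} + 129024 x^{2} - 172032 x + 98304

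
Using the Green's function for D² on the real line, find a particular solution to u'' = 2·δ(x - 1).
|x - 1|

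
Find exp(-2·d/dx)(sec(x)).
\sec{\left(x - 2 \right)}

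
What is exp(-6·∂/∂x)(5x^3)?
5 x^{3} - 90 x^{2} + 540 x - 1080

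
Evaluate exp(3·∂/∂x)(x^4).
x^{4} + 12 x^{3} + 54 x^{2} + 108 x + 81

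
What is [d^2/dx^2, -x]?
-2\frac{d}{dx}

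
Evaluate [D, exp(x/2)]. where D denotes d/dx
\frac{e^{\frac{x}{2}}}{2}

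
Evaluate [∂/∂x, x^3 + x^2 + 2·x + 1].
3 x^{2} + 2 x + 2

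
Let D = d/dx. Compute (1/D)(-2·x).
- x^{2}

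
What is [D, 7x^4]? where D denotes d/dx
28 x^{3}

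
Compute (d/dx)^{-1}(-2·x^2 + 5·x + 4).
- \frac{2 x^{3}}{3} + \frac{5 x^{2}}{2} + 4 x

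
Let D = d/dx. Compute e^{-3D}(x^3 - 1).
x^{3} - 9 x^{2} + 27 x - 28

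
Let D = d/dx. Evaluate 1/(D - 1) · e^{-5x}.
- \frac{e^{- 5 x}}{6}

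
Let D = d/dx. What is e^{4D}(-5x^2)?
- 5 x^{2} - 40 x - 80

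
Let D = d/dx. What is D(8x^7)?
56 x^{6}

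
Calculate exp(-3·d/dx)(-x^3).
- x^{3} + 9 x^{2} - 27 x + 27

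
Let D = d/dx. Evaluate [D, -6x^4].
- 24 x^{3}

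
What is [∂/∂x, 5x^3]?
15 x^{2}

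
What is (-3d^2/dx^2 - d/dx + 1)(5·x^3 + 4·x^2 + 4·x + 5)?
5 x^{3} - 11 x^{2} - 94 x - 23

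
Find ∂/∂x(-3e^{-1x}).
3 e^{- x}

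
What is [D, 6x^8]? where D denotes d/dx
48 x^{7}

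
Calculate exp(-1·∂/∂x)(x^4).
x^{4} - 4 x^{3} + 6 x^{2} - 4 x + 1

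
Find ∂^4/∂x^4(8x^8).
13440 x^{4}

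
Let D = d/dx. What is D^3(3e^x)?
3 e^{x}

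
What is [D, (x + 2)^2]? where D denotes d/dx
2 x + 4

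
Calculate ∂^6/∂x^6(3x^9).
181440 x^{3}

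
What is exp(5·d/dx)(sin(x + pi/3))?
\sin{\left(x + \frac{\pi}{3} + 5 \right)}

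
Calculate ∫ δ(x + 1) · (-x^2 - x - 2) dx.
-2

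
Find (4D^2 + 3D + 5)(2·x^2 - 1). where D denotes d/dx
10 x^{2} + 12 x + 11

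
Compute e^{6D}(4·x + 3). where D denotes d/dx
4 x + 27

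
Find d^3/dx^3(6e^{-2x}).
- 48 e^{- 2 x}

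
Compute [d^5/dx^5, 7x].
35\frac{d^{4}}{dx^{4}}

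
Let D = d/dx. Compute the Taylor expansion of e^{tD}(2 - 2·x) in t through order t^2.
- 2 t - 2 x + 2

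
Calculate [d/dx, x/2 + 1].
\frac{1}{2}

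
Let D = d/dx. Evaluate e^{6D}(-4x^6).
- 4 x^{6} - 144 x^{5} - 2160 x^{4} - 17280 x^{3} - 77760 x^{2} - 186624 x - 186624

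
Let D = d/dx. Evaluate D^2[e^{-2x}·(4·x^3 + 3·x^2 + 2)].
2 \left(8 x^{3} - 18 x^{2} + 7\right) e^{- 2 x}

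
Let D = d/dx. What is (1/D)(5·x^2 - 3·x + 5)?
\frac{5 x^{3}}{3} - \frac{3 x^{2}}{2} + 5 x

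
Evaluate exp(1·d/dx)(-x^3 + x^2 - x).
- x^{3} - 2 x^{2} - 2 x - 1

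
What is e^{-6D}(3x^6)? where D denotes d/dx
3 x^{6} - 108 x^{5} + 1620 x^{4} - 12960 x^{3} + 58320 x^{2} - 139968 x + 139968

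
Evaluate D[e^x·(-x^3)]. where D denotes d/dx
x^{2} \left(- x - 3\right) e^{x}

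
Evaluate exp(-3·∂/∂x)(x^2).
x^{2} - 6 x + 9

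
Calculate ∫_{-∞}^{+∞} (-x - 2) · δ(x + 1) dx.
-1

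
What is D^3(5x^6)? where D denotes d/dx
600 x^{3}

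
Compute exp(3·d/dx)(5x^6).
5 x^{6} + 90 x^{5} + 675 x^{4} + 2700 x^{3} + 6075 x^{2} + 7290 x + 3645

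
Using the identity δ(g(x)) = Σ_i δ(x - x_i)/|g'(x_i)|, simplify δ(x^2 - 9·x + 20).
\frac{\delta(x - 4) + \delta(x - 5)}{1}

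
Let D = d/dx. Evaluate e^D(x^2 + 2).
x^{2} + 2 x + 3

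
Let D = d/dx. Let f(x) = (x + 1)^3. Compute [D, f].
3 \left(x + 1\right)^{2}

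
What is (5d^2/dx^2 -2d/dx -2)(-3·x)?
6 x + 6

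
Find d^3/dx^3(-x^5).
- 60 x^{2}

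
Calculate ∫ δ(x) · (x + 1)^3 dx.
1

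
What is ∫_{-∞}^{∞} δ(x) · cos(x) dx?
1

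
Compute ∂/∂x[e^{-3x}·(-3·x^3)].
9 x^{2} \left(x - 1\right) e^{- 3 x}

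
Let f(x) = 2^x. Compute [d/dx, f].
2^{x} \log{\left(2 \right)}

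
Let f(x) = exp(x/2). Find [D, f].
\frac{e^{\frac{x}{2}}}{2}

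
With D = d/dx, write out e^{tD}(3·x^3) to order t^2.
3 x \left(3 t^{2} + 3 t x + x^{2}\right)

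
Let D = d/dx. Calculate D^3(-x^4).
- 24 x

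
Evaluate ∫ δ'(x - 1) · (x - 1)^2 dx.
0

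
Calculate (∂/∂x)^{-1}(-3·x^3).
- \frac{3 x^{4}}{4}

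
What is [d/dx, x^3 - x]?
3 x^{2} - 1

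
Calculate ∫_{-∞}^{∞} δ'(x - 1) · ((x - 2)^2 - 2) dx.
2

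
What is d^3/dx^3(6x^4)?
144 x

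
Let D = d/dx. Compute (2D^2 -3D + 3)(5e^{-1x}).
40 e^{- x}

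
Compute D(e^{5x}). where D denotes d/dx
5 e^{5 x}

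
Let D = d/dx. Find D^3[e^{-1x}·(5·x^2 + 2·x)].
\left(- 5 x^{2} + 28 x - 24\right) e^{- x}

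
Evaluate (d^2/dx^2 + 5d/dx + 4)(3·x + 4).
12 x + 31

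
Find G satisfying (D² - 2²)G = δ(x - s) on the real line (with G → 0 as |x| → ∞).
-\frac{e^{-2|x-s|}}{4}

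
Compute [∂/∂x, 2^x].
2^{x} \log{\left(2 \right)}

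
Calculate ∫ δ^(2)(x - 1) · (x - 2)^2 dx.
2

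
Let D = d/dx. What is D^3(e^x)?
e^{x}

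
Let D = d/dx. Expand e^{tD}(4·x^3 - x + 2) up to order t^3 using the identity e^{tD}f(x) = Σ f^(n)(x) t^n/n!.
4 t^{3} + 12 t^{2} x + t \left(12 x^{2} - 1\right) + 4 x^{3} - x + 2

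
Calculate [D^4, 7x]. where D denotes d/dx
28D^{3}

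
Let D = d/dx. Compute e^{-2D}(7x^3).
7 x^{3} - 42 x^{2} + 84 x - 56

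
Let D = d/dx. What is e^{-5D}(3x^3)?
3 x^{3} - 45 x^{2} + 225 x - 375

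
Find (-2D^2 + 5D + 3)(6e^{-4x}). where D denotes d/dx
- 294 e^{- 4 x}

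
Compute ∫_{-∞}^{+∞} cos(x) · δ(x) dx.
1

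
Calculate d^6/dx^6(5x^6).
3600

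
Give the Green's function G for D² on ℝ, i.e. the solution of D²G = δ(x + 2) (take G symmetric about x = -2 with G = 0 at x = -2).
\frac{|x + 2|}{2}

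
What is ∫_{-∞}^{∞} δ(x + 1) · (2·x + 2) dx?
0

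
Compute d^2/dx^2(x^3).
6 x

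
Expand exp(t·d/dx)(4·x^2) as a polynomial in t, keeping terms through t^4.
4 t^{2} + 8 t x + 4 x^{2}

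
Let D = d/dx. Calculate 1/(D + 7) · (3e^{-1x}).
\frac{e^{- x}}{2}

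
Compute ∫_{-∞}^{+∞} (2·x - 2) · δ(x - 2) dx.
2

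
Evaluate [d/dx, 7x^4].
28 x^{3}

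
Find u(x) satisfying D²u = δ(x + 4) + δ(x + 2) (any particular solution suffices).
\frac{|x + 4|}{2} + \frac{|x + 2|}{2}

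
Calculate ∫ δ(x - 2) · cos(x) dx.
\cos{\left(2 \right)}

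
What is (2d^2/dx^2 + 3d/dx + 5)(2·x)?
10 x + 6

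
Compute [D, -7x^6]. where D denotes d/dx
- 42 x^{5}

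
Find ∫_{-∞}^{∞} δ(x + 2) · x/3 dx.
- \frac{2}{3}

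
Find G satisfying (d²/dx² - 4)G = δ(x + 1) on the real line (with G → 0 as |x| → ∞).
-\frac{e^{-2|x + 1|}}{4}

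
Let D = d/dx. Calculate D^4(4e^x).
4 e^{x}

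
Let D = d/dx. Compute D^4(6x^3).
0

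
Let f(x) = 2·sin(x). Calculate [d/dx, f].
2 \cos{\left(x \right)}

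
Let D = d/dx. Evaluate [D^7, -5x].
-35D^{6}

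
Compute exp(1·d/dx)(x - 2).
x - 1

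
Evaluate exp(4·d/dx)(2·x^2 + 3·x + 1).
2 x^{2} + 19 x + 45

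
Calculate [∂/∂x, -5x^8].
- 40 x^{7}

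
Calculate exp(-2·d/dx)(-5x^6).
- 5 x^{6} + 60 x^{5} - 300 x^{4} + 800 x^{3} - 1200 x^{2} + 960 x - 320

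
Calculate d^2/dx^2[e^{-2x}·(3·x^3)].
6 x \left(2 x^{2} - 6 x + 3\right) e^{- 2 x}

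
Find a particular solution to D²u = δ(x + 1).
\frac{|x + 1|}{2}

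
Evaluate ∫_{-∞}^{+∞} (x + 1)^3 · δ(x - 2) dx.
27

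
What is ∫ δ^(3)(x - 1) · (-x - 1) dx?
0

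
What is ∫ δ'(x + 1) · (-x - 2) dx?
1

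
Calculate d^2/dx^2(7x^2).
14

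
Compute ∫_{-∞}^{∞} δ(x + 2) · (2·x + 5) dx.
1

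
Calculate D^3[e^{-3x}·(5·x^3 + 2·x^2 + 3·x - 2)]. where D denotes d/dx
3 \left(- 45 x^{3} + 117 x^{2} - 81 x + 43\right) e^{- 3 x}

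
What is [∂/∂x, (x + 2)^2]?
2 x + 4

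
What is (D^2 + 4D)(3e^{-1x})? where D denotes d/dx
- 9 e^{- x}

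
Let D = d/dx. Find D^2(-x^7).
- 42 x^{5}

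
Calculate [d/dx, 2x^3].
6 x^{2}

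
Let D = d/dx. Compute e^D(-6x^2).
- 6 x^{2} - 12 x - 6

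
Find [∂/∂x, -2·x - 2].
-2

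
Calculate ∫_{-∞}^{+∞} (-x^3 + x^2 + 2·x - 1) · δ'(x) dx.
-2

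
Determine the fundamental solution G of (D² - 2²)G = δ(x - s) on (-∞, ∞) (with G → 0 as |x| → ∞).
-\frac{e^{-2|x-s|}}{4}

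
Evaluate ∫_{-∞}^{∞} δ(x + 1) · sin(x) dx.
- \sin{\left(1 \right)}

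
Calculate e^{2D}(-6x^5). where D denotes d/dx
- 6 x^{5} - 60 x^{4} - 240 x^{3} - 480 x^{2} - 480 x - 192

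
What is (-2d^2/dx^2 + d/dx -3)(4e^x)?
- 16 e^{x}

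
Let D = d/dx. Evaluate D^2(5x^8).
280 x^{6}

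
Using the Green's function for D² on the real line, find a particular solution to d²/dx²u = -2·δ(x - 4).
-|x - 4|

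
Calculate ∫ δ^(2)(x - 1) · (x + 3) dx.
0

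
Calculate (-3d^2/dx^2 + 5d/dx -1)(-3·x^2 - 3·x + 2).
3 x^{2} - 27 x + 1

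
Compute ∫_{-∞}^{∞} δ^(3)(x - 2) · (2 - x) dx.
0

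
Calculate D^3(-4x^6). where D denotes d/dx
- 480 x^{3}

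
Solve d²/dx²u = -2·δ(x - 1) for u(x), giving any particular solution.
-|x - 1|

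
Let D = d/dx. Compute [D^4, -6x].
-24D^{3}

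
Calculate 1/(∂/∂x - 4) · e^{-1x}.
- \frac{e^{- x}}{5}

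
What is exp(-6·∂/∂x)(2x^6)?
2 x^{6} - 72 x^{5} + 1080 x^{4} - 8640 x^{3} + 38880 x^{2} - 93312 x + 93312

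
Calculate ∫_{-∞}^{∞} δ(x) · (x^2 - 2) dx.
-2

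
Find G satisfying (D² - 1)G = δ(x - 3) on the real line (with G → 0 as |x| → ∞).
-\frac{e^{-|x - 3|}}{2}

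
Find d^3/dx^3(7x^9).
3528 x^{6}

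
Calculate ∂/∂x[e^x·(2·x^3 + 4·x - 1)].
\left(2 x^{3} + 6 x^{2} + 4 x + 3\right) e^{x}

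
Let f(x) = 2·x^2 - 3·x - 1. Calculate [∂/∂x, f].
4 x - 3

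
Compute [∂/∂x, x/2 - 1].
\frac{1}{2}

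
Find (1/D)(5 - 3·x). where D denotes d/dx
- \frac{3 x^{2}}{2} + 5 x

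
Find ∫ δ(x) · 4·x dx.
0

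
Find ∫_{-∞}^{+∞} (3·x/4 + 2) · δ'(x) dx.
- \frac{3}{4}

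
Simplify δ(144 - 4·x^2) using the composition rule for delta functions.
\frac{\delta(x - 6) + \delta(x + 6)}{48}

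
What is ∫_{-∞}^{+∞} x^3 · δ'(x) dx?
0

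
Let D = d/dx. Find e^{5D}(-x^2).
- x^{2} - 10 x - 25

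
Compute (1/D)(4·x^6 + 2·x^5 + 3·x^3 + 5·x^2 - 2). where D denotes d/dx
\frac{4 x^{7}}{7} + \frac{x^{6}}{3} + \frac{3 x^{4}}{4} + \frac{5 x^{3}}{3} - 2 x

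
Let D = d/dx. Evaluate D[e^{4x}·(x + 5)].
\left(4 x + 21\right) e^{4 x}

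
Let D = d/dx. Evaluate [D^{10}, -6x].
-60D^{9}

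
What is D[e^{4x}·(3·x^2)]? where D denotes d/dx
6 x \left(2 x + 1\right) e^{4 x}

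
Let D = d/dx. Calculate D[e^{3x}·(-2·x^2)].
2 x \left(- 3 x - 2\right) e^{3 x}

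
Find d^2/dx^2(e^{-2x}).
4 e^{- 2 x}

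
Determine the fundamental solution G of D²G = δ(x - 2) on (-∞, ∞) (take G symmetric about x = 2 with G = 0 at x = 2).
\frac{|x - 2|}{2}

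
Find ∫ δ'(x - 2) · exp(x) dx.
- e^{2}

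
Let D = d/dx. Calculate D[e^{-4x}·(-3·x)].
3 \left(4 x - 1\right) e^{- 4 x}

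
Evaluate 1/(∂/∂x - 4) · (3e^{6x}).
\frac{3 e^{6 x}}{2}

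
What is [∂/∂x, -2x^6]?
- 12 x^{5}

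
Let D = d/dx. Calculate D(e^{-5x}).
- 5 e^{- 5 x}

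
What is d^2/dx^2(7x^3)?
42 x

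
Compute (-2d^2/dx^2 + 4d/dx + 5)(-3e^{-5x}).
195 e^{- 5 x}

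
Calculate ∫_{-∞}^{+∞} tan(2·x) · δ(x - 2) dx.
\tan{\left(4 \right)}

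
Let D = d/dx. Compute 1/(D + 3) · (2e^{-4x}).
- 2 e^{- 4 x}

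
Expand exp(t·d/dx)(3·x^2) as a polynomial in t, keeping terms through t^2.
3 t^{2} + 6 t x + 3 x^{2}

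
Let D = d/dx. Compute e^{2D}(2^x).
2^{x + 2}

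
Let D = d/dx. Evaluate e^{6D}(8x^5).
8 x^{5} + 240 x^{4} + 2880 x^{3} + 17280 x^{2} + 51840 x + 62208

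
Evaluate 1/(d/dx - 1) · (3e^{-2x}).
- e^{- 2 x}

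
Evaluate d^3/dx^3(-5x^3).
-30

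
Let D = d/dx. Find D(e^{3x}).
3 e^{3 x}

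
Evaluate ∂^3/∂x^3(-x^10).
- 720 x^{7}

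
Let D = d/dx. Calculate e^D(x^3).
x^{3} + 3 x^{2} + 3 x + 1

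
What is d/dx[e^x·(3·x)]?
3 \left(x + 1\right) e^{x}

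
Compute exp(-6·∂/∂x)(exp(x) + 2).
e^{x - 6} + 2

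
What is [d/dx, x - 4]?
1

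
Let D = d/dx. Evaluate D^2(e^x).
e^{x}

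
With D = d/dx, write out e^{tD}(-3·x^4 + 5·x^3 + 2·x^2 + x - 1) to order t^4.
- 3 t^{4} + t^{3} \left(5 - 12 x\right) + t^{2} \left(- 18 x^{2} + 15 x + 2\right) + t \left(- 12 x^{3} + 15 x^{2} + 4 x + 1\right) - 3 x^{4} + 5 x^{3} + 2 x^{2} + x - 1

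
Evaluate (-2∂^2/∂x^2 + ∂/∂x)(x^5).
5 x^{3} \left(x - 8\right)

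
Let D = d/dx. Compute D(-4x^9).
- 36 x^{8}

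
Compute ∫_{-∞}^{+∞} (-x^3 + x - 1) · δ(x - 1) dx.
-1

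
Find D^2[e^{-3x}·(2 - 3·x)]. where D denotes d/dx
9 \left(4 - 3 x\right) e^{- 3 x}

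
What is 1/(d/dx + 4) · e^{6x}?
\frac{e^{6 x}}{10}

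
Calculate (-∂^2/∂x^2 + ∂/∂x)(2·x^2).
4 x - 4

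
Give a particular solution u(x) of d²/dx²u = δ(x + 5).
\frac{|x + 5|}{2}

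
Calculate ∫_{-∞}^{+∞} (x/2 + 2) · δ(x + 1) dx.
\frac{3}{2}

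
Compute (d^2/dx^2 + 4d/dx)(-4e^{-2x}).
16 e^{- 2 x}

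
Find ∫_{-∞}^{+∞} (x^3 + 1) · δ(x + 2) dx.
-7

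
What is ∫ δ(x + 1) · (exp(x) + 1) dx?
e^{-1} + 1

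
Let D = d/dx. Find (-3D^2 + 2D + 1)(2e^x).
0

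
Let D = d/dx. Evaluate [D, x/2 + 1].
\frac{1}{2}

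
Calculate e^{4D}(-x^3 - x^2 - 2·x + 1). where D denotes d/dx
- x^{3} - 13 x^{2} - 58 x - 87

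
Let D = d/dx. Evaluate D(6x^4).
24 x^{3}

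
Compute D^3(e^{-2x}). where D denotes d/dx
- 8 e^{- 2 x}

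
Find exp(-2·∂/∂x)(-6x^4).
- 6 x^{4} + 48 x^{3} - 144 x^{2} + 192 x - 96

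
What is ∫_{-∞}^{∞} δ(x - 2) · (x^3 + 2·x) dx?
12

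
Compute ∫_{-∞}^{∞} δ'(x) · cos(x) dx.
0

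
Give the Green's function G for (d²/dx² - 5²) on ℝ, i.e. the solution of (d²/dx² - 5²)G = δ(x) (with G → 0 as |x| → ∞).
-\frac{e^{-5|x|}}{10}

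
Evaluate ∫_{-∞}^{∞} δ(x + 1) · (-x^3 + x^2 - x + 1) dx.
4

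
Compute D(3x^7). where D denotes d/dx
21 x^{6}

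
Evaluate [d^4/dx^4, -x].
-4\frac{d^{3}}{dx^{3}}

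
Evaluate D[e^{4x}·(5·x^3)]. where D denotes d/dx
x^{2} \left(20 x + 15\right) e^{4 x}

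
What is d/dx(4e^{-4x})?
- 16 e^{- 4 x}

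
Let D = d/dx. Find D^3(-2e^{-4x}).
128 e^{- 4 x}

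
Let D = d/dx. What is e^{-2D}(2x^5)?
2 x^{5} - 20 x^{4} + 80 x^{3} - 160 x^{2} + 160 x - 64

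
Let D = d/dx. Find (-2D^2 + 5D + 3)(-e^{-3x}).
30 e^{- 3 x}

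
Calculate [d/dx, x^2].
2 x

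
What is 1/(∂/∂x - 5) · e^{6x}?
e^{6 x}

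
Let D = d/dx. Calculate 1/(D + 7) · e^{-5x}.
\frac{e^{- 5 x}}{2}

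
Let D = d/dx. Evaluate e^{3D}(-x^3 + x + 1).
- x^{3} - 9 x^{2} - 26 x - 23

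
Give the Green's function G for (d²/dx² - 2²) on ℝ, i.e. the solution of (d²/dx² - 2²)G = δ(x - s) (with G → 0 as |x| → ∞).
-\frac{e^{-2|x-s|}}{4}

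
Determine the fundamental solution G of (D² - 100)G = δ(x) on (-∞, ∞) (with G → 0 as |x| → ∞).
-\frac{e^{-10|x|}}{20}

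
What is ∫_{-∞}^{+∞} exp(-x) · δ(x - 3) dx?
e^{-3}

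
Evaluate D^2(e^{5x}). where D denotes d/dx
25 e^{5 x}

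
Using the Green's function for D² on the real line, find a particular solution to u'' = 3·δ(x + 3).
\frac{3|x + 3|}{2}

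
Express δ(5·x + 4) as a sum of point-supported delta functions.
\frac{\delta(x + 4/5)}{5}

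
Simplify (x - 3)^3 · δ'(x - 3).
0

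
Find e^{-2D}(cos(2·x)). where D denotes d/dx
\cos{\left(2 x - 4 \right)}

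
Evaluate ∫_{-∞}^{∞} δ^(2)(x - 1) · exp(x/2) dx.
\frac{e^{\frac{1}{2}}}{4}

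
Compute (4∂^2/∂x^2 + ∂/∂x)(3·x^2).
6 x + 24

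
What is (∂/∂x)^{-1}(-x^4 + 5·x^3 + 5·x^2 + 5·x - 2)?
- \frac{x^{5}}{5} + \frac{5 x^{4}}{4} + \frac{5 x^{3}}{3} + \frac{5 x^{2}}{2} - 2 x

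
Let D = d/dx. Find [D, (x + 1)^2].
2 x + 2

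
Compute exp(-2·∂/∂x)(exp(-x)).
e^{2 - x}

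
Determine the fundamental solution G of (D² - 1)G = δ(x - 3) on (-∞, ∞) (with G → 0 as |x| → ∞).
-\frac{e^{-|x - 3|}}{2}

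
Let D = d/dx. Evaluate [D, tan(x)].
\frac{1}{\cos^{2}{\left(x \right)}}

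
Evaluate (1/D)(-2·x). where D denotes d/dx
- x^{2}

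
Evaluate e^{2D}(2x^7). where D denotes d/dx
2 x^{7} + 28 x^{6} + 168 x^{5} + 560 x^{4} + 1120 x^{3} + 1344 x^{2} + 896 x + 256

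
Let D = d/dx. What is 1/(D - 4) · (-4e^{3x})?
4 e^{3 x}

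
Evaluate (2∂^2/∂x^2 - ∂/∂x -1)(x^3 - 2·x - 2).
- x^{3} - 3 x^{2} + 14 x + 4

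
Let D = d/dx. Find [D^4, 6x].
24D^{3}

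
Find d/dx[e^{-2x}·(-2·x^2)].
4 x \left(x - 1\right) e^{- 2 x}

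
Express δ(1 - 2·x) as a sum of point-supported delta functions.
\frac{\delta(x - 1/2)}{2}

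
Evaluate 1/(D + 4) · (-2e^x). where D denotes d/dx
- \frac{2 e^{x}}{5}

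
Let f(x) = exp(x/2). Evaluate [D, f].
\frac{e^{\frac{x}{2}}}{2}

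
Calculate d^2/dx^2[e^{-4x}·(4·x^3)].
8 x \left(8 x^{2} - 12 x + 3\right) e^{- 4 x}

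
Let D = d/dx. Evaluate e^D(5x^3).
5 x^{3} + 15 x^{2} + 15 x + 5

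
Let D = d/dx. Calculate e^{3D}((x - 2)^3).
x^{3} + 3 x^{2} + 3 x + 1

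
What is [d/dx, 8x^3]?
24 x^{2}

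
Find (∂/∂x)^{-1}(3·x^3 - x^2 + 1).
\frac{3 x^{4}}{4} - \frac{x^{3}}{3} + x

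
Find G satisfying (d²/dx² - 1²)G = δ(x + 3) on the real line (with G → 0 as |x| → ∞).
-\frac{e^{-|x + 3|}}{2}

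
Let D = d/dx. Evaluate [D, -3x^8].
- 24 x^{7}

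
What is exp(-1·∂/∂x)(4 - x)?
5 - x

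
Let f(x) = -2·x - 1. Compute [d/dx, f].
-2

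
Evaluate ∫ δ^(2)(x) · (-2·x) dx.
0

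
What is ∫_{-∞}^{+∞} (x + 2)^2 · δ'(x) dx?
-4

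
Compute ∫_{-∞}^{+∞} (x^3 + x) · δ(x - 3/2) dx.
\frac{39}{8}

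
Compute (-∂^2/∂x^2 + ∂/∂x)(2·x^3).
6 x \left(x - 2\right)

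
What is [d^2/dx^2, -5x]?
-10\frac{d}{dx}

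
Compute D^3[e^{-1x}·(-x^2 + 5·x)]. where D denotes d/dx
\left(x^{2} - 11 x + 21\right) e^{- x}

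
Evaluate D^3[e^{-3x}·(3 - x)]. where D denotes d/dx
27 \left(x - 4\right) e^{- 3 x}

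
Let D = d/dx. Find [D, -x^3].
- 3 x^{2}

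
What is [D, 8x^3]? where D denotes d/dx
24 x^{2}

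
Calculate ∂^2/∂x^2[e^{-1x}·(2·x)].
2 \left(x - 2\right) e^{- x}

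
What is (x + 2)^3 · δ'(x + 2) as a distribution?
0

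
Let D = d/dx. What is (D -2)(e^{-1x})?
- 3 e^{- x}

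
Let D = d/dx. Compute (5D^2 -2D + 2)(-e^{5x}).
- 117 e^{5 x}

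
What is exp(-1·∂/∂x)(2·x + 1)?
2 x - 1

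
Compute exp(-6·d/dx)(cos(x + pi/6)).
\cos{\left(x - 6 + \frac{\pi}{6} \right)}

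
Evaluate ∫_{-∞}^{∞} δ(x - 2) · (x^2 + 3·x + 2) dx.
12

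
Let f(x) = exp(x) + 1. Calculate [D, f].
e^{x}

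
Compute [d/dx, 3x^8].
24 x^{7}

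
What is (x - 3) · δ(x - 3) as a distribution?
0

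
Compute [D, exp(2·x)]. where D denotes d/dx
2 e^{2 x}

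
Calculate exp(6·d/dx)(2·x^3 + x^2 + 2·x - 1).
2 x^{3} + 37 x^{2} + 230 x + 479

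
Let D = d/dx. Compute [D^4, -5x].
-20D^{3}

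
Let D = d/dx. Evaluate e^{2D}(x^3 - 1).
x^{3} + 6 x^{2} + 12 x + 7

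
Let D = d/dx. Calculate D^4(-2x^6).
- 720 x^{2}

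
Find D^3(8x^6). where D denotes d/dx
960 x^{3}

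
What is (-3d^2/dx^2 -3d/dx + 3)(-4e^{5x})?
348 e^{5 x}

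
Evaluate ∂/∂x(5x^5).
25 x^{4}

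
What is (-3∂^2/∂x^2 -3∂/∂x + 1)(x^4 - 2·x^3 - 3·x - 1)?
x^{4} - 14 x^{3} - 18 x^{2} + 33 x + 8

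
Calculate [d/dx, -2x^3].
- 6 x^{2}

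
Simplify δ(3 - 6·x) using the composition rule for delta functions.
\frac{\delta(x - 1/2)}{6}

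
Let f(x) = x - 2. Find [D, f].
1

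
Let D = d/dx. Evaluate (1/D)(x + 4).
\frac{x^{2}}{2} + 4 x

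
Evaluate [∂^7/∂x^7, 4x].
28\frac{d^{6}}{dx^{6}}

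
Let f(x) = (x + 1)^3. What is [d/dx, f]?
3 \left(x + 1\right)^{2}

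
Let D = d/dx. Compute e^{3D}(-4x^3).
- 4 x^{3} - 36 x^{2} - 108 x - 108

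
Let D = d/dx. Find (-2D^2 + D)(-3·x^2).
12 - 6 x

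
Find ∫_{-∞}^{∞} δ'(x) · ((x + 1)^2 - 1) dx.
-2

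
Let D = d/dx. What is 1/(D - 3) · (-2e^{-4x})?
\frac{2 e^{- 4 x}}{7}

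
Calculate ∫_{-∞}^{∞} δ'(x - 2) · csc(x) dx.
\cot{\left(2 \right)} \csc{\left(2 \right)}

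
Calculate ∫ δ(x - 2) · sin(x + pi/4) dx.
\sin{\left(\frac{\pi}{4} + 2 \right)}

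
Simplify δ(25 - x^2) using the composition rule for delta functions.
\frac{\delta(x - 5) + \delta(x + 5)}{10}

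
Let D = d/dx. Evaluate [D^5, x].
5D^{4}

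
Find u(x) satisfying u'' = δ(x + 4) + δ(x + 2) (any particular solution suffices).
\frac{|x + 4|}{2} + \frac{|x + 2|}{2}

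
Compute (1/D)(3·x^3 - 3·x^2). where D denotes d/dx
\frac{3 x^{4}}{4} - x^{3}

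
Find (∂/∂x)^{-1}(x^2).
\frac{x^{3}}{3}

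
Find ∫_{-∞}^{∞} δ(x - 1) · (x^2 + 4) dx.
5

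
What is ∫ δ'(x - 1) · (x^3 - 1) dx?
-3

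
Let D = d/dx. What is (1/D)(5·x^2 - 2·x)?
\frac{5 x^{3}}{3} - x^{2}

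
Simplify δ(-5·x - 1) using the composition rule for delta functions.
\frac{\delta(x + 1/5)}{5}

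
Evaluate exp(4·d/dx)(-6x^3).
- 6 x^{3} - 72 x^{2} - 288 x - 384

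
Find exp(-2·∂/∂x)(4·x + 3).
4 x - 5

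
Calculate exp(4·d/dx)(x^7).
x^{7} + 28 x^{6} + 336 x^{5} + 2240 x^{4} + 8960 x^{3} + 21504 x^{2} + 28672 x + 16384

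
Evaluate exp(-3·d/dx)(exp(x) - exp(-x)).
- e^{3 - x} + e^{x - 3}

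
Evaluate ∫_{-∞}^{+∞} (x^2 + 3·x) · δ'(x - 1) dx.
-5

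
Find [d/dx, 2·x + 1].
2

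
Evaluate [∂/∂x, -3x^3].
- 9 x^{2}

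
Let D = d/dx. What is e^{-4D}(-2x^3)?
- 2 x^{3} + 24 x^{2} - 96 x + 128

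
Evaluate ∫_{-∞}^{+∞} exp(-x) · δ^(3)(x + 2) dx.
e^{2}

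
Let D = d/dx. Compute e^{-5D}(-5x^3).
- 5 x^{3} + 75 x^{2} - 375 x + 625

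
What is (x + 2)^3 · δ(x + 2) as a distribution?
0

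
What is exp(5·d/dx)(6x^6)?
6 x^{6} + 180 x^{5} + 2250 x^{4} + 15000 x^{3} + 56250 x^{2} + 112500 x + 93750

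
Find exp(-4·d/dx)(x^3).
x^{3} - 12 x^{2} + 48 x - 64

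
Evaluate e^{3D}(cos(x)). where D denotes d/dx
\cos{\left(x + 3 \right)}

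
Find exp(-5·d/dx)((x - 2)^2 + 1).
x^{2} - 14 x + 50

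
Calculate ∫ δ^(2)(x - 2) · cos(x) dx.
- \cos{\left(2 \right)}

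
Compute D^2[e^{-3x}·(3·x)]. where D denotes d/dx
9 \left(3 x - 2\right) e^{- 3 x}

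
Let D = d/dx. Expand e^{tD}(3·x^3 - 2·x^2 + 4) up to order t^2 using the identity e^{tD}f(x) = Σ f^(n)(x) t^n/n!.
t^{2} \left(9 x - 2\right) + t x \left(9 x - 4\right) + 3 x^{3} - 2 x^{2} + 4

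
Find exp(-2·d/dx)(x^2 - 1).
x^{2} - 4 x + 3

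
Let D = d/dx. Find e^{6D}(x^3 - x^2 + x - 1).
x^{3} + 17 x^{2} + 97 x + 185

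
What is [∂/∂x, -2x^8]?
- 16 x^{7}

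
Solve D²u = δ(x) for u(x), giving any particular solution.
\frac{|x|}{2}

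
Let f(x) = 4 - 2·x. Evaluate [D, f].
-2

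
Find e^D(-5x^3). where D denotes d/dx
- 5 x^{3} - 15 x^{2} - 15 x - 5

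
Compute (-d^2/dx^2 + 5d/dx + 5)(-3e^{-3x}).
57 e^{- 3 x}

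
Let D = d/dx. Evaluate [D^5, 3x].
15D^{4}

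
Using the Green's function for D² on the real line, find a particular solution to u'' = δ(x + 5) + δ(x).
\frac{|x + 5|}{2} + \frac{|x|}{2}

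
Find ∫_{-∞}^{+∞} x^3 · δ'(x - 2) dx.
-12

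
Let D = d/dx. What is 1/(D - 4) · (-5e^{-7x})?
\frac{5 e^{- 7 x}}{11}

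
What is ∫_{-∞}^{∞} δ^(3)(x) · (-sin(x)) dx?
-1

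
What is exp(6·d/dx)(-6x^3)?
- 6 x^{3} - 108 x^{2} - 648 x - 1296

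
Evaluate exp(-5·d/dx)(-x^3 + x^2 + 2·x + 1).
- x^{3} + 16 x^{2} - 83 x + 141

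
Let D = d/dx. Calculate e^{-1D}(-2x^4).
- 2 x^{4} + 8 x^{3} - 12 x^{2} + 8 x - 2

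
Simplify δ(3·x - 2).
\frac{\delta(x - 2/3)}{3}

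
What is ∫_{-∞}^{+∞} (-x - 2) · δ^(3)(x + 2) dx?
0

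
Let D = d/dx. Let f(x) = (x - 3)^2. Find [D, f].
2 x - 6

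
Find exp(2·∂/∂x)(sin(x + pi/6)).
\sin{\left(x + \frac{\pi}{6} + 2 \right)}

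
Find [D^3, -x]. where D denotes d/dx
-3D^{2}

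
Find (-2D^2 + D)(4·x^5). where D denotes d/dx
20 x^{3} \left(x - 8\right)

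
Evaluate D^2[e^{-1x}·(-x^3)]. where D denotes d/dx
x \left(- x^{2} + 6 x - 6\right) e^{- x}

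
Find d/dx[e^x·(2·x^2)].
2 x \left(x + 2\right) e^{x}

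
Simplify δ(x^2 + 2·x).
\frac{\delta(x + 2) + \delta(x)}{2}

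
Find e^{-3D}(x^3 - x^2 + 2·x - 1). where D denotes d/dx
x^{3} - 10 x^{2} + 35 x - 43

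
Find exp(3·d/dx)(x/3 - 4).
\frac{x}{3} - 3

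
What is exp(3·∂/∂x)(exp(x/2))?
e^{\frac{x}{2} + \frac{3}{2}}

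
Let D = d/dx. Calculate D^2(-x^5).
- 20 x^{3}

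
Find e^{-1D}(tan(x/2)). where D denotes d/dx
\tan{\left(\frac{x}{2} - \frac{1}{2} \right)}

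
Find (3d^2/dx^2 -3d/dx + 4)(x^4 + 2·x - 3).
4 x^{4} - 12 x^{3} + 36 x^{2} + 8 x - 18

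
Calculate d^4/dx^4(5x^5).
600 x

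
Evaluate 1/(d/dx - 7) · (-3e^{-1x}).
\frac{3 e^{- x}}{8}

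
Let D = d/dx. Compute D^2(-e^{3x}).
- 9 e^{3 x}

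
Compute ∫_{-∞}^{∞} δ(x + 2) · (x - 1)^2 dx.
9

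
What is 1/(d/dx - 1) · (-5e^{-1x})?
\frac{5 e^{- x}}{2}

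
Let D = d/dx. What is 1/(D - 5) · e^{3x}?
- \frac{e^{3 x}}{2}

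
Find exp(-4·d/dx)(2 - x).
6 - x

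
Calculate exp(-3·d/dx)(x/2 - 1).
\frac{x}{2} - \frac{5}{2}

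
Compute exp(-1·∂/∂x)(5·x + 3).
5 x - 2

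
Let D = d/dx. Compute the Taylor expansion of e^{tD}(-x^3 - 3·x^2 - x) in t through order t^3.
- t^{3} - 3 t^{2} \left(x + 1\right) - t \left(3 x^{2} + 6 x + 1\right) - x^{3} - 3 x^{2} - x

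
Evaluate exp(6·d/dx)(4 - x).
- x - 2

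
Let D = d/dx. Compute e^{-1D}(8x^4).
8 x^{4} - 32 x^{3} + 48 x^{2} - 32 x + 8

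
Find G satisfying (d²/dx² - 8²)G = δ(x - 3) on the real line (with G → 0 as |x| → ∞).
-\frac{e^{-8|x - 3|}}{16}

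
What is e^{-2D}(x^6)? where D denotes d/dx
x^{6} - 12 x^{5} + 60 x^{4} - 160 x^{3} + 240 x^{2} - 192 x + 64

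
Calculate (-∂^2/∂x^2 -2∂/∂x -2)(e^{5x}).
- 37 e^{5 x}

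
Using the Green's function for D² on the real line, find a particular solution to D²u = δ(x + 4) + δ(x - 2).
\frac{|x + 4|}{2} + \frac{|x - 2|}{2}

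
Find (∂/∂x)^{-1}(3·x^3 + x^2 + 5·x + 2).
\frac{3 x^{4}}{4} + \frac{x^{3}}{3} + \frac{5 x^{2}}{2} + 2 x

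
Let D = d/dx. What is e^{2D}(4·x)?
4 x + 8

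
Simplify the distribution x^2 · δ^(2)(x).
2\delta(x)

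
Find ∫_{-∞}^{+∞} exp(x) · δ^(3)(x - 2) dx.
- e^{2}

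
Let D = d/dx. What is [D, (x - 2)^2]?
2 x - 4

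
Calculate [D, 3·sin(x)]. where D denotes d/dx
3 \cos{\left(x \right)}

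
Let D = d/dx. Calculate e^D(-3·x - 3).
- 3 x - 6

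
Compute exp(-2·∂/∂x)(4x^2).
4 x^{2} - 16 x + 16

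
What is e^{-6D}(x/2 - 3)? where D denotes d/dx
\frac{x}{2} - 6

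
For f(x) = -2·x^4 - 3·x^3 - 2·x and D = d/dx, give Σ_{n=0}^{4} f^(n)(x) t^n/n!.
- 2 t^{4} - t^{3} \left(8 x + 3\right) - 3 t^{2} x \left(4 x + 3\right) - t \left(8 x^{3} + 9 x^{2} + 2\right) - 2 x^{4} - 3 x^{3} - 2 x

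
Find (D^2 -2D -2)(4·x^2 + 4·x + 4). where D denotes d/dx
- 8 x^{2} - 24 x - 8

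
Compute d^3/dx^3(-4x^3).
-24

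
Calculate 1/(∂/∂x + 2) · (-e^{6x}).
- \frac{e^{6 x}}{8}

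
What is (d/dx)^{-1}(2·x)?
x^{2}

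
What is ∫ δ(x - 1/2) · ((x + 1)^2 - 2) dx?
\frac{1}{4}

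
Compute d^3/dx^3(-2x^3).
-12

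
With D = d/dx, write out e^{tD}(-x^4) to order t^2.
x^{2} \left(- 6 t^{2} - 4 t x - x^{2}\right)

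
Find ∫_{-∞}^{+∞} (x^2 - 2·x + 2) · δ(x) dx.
2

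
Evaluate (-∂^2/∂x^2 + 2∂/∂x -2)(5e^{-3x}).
- 85 e^{- 3 x}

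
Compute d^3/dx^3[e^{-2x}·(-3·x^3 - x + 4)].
2 \left(12 x^{3} - 54 x^{2} + 58 x - 31\right) e^{- 2 x}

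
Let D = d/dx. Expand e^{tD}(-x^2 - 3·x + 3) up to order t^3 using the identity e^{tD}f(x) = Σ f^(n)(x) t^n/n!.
- t^{2} - t \left(2 x + 3\right) - x^{2} - 3 x + 3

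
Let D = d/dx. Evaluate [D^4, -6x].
-24D^{3}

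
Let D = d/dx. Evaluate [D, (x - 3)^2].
2 x - 6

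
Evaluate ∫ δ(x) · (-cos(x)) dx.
-1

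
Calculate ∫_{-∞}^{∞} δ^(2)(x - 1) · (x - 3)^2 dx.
2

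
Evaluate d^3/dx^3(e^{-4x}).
- 64 e^{- 4 x}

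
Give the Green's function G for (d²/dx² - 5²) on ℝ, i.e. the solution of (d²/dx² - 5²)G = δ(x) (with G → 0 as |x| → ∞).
-\frac{e^{-5|x|}}{10}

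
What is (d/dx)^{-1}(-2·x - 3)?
- x^{2} - 3 x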